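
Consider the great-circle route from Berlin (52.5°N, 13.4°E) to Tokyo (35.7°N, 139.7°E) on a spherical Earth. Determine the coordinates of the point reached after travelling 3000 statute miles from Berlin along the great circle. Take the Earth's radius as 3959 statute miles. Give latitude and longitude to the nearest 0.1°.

≈ 62.8°N, 99.1°E

Convert each endpoint to a unit vector on the sphere (x = cos φ cos λ, y = cos φ sin λ, z = sin φ).
The central angle between the endpoints is δ = arccos(p₁·p₂) ≈ 1.400 rad (80.2°). The total great-circle distance is δ·R ≈ 1.400 × 3959 ≈ 5541 mi, so the target fraction is f = 3000/5541 ≈ 0.541.
Interpolate at f ≈ 0.541 with slerp weights a = sin((1−f)δ)/sin δ ≈ 0.608, b = sin(fδ)/sin δ ≈ 0.697.
p = a·p₁ + b·p₂ ≈ (-0.072, 0.452, 0.889); φ = arcsin(p_z) ≈ 62.75°, λ = atan2(p_y, p_x) ≈ 99.07°.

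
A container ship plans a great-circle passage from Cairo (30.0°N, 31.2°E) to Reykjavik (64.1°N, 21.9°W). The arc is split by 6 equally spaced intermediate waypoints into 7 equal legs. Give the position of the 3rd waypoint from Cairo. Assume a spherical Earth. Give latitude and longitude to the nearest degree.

≈ 47°N, 17°E

The haversine formula gives a central angle δ ≈ 0.827 rad (47.4°) between the endpoints.
Interpolate at f = 3/7 with slerp weights a = sin((1−f)δ)/sin δ ≈ 0.619, b = sin(fδ)/sin δ ≈ 0.472.
p = a·p₁ + b·p₂ ≈ (0.649, 0.201, 0.734); φ = arcsin(p_z) ≈ 47.18°, λ = atan2(p_y, p_x) ≈ 17.17°.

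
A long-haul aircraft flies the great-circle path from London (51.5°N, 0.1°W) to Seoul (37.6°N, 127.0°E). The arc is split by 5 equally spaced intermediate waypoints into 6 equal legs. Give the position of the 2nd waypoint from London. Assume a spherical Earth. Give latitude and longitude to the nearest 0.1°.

≈ (66.0°N, 44.7°E)

Write both endpoints as unit vectors p₁, p₂ with components (cos φ cos λ, cos φ sin λ, sin φ).
The central angle between the endpoints is δ = arccos(p₁·p₂) ≈ 1.390 rad (79.6°).
Interpolate at f = 2/6 with slerp weights a = sin((1−f)δ)/sin δ ≈ 0.813, b = sin(fδ)/sin δ ≈ 0.454.
p = a·p₁ + b·p₂ ≈ (0.289, 0.287, 0.913); φ = arcsin(p_z) ≈ 65.97°, λ = atan2(p_y, p_x) ≈ 44.72°.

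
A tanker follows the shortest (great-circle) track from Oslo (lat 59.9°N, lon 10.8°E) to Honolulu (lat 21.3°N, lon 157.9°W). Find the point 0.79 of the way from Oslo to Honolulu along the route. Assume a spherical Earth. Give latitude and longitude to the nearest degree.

≈ lat 42°N, lon 155°W

Write both endpoints as unit vectors p₁, p₂ with components (cos φ cos λ, cos φ sin λ, sin φ).
The central angle between the endpoints is δ = arccos(p₁·p₂) ≈ 1.715 rad (98.3°).
Interpolate at f = 0.79 with slerp weights a = sin((1−f)δ)/sin δ ≈ 0.356, b = sin(fδ)/sin δ ≈ 0.987.
p = a·p₁ + b·p₂ ≈ (-0.677, -0.313, 0.667); φ = arcsin(p_z) ≈ 41.81°, λ = atan2(p_y, p_x) ≈ -155.21°.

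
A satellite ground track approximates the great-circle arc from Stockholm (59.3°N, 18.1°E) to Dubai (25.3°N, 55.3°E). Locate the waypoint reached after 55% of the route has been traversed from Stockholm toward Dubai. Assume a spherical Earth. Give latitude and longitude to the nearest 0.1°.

Write both endpoints as unit vectors p₁, p₂ with components (cos φ cos λ, cos φ sin λ, sin φ).
The central angle between the endpoints is δ = arccos(p₁·p₂) ≈ 0.745 rad (42.7°).
Interpolate at f = 0.55 with slerp weights a = sin((1−f)δ)/sin δ ≈ 0.485, b = sin(fδ)/sin δ ≈ 0.588.
p = a·p₁ + b·p₂ ≈ (0.538, 0.514, 0.668); φ = arcsin(p_z) ≈ 41.94°, λ = atan2(p_y, p_x) ≈ 43.68°.

≈ 41.9°N, 43.7°E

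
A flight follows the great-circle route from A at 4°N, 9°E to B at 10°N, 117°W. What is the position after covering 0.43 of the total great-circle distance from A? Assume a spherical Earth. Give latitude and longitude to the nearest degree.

≈ 14°N, 44°W

Write both endpoints as unit vectors p₁, p₂ with components (cos φ cos λ, cos φ sin λ, sin φ).
The central angle between the endpoints is δ = arccos(p₁·p₂) ≈ 2.172 rad (124.4°).
Interpolate at f = 0.43 with slerp weights a = sin((1−f)δ)/sin δ ≈ 1.146, b = sin(fδ)/sin δ ≈ 0.975.
p = a·p₁ + b·p₂ ≈ (0.693, -0.676, 0.249); φ = arcsin(p_z) ≈ 14.43°, λ = atan2(p_y, p_x) ≈ -44.30°.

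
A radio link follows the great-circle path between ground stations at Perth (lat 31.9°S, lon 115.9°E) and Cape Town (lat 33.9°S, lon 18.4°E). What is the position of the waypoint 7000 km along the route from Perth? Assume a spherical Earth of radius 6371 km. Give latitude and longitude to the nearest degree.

≈ lat 41°S, lon 36°E

The haversine formula gives a central angle δ ≈ 1.367 rad (78.3°) between the endpoints. The total great-circle distance is δ·R ≈ 1.367 × 6371 ≈ 8707 km, so the target fraction is f = 7000/8707 ≈ 0.804.
Interpolate at f ≈ 0.804 with slerp weights a = sin((1−f)δ)/sin δ ≈ 0.270, b = sin(fδ)/sin δ ≈ 0.910.
p = a·p₁ + b·p₂ ≈ (0.616, 0.445, -0.650); φ = arcsin(p_z) ≈ -40.55°, λ = atan2(p_y, p_x) ≈ 35.82°.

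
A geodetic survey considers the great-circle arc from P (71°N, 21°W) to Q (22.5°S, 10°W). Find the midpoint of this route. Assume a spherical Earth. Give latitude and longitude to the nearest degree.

≈ (24°N, 13°W)

Write both endpoints as unit vectors p₁, p₂ with components (cos φ cos λ, cos φ sin λ, sin φ).
The central angle between the endpoints is δ = arccos(p₁·p₂) ≈ 1.637 rad (93.8°).
Interpolate at f = 1/2 with slerp weights a = sin((1−f)δ)/sin δ ≈ 0.732, b = sin(fδ)/sin δ ≈ 0.732.
p = a·p₁ + b·p₂ ≈ (0.888, -0.203, 0.412); φ = arcsin(p_z) ≈ 24.33°, λ = atan2(p_y, p_x) ≈ -12.86°.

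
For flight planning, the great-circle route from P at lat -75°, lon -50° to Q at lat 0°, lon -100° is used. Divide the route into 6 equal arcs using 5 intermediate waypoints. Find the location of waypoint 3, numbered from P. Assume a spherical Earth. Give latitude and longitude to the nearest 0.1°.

The haversine formula gives a central angle δ ≈ 1.404 rad (80.4°) between the endpoints.
Interpolate at f = 3/6 with slerp weights a = sin((1−f)δ)/sin δ ≈ 0.655, b = sin(fδ)/sin δ ≈ 0.655.
p = a·p₁ + b·p₂ ≈ (-0.005, -0.775, -0.632); φ = arcsin(p_z) ≈ -39.23°, λ = atan2(p_y, p_x) ≈ -90.35°.

≈ lat -39.2°, lon -90.4°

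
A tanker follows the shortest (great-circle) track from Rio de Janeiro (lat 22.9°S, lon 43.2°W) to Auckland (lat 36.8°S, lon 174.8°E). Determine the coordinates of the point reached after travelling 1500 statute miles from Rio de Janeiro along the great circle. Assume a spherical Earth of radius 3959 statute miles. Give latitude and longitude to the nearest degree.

≈ lat 41°S, lon 58°W

From cos δ = sin φ₁ sin φ₂ + cos φ₁ cos φ₂ cos Δλ, the central angle is δ ≈ 1.926 rad (110.4°). The total great-circle distance is δ·R ≈ 1.926 × 3959 ≈ 7627 mi, so the target fraction is f = 1500/7627 ≈ 0.197.
Interpolate at f ≈ 0.197 with slerp weights a = sin((1−f)δ)/sin δ ≈ 1.066, b = sin(fδ)/sin δ ≈ 0.395.
p = a·p₁ + b·p₂ ≈ (0.401, -0.644, -0.651); φ = arcsin(p_z) ≈ -40.64°, λ = atan2(p_y, p_x) ≈ -58.05°.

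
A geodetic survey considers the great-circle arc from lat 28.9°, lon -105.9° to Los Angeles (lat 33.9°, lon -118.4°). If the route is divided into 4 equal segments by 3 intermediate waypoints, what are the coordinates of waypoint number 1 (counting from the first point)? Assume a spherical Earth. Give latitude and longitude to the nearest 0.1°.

≈ lat 30.3°, lon -108.9°

The haversine formula gives a central angle δ ≈ 0.205 rad (11.8°) between the endpoints.
Interpolate at f = 1/4 with slerp weights a = sin((1−f)δ)/sin δ ≈ 0.752, b = sin(fδ)/sin δ ≈ 0.252.
p = a·p₁ + b·p₂ ≈ (-0.280, -0.817, 0.504); φ = arcsin(p_z) ≈ 30.26°, λ = atan2(p_y, p_x) ≈ -108.90°.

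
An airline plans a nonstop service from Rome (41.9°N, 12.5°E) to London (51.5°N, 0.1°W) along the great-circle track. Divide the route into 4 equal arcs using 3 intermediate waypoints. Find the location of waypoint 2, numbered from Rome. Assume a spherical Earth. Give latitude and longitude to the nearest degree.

Convert each endpoint to a unit vector on the sphere (x = cos φ cos λ, y = cos φ sin λ, z = sin φ).
The central angle between the endpoints is δ = arccos(p₁·p₂) ≈ 0.225 rad (12.9°).
Interpolate at f = 2/4 with slerp weights a = sin((1−f)δ)/sin δ ≈ 0.503, b = sin(fδ)/sin δ ≈ 0.503.
p = a·p₁ + b·p₂ ≈ (0.679, 0.081, 0.730); φ = arcsin(p_z) ≈ 46.87°, λ = atan2(p_y, p_x) ≈ 6.76°.

≈ (47°N, 7°E)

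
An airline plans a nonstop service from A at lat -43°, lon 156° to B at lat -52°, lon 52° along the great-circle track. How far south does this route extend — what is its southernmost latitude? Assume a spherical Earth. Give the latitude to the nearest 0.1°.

≈ -61.1°

The great circle lies in the plane with unit normal n̂ = (p₁ × p₂)/|p₁ × p₂|.
Here n̂_z ≈ -0.484; the vertex latitude is φ_max = arccos|n̂_z| ≈ 61.1°.
Check via Clairaut: cos φ_max = |cos φ₁| · sin C = cos(43.0°)·sin(138.6°) ≈ 0.484, again giving ≈ 61.1°.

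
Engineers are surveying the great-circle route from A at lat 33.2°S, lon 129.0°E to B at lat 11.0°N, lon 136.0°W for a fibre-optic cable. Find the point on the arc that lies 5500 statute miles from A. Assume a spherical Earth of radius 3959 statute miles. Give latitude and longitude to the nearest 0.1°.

≈ lat 0.3°S, lon 153.3°W

Convert each endpoint to a unit vector on the sphere (x = cos φ cos λ, y = cos φ sin λ, z = sin φ).
The central angle between the endpoints is δ = arccos(p₁·p₂) ≈ 1.748 rad (100.1°). The total great-circle distance is δ·R ≈ 1.748 × 3959 ≈ 6919 mi, so the target fraction is f = 5500/6919 ≈ 0.795.
Interpolate at f ≈ 0.795 with slerp weights a = sin((1−f)δ)/sin δ ≈ 0.356, b = sin(fδ)/sin δ ≈ 0.999.
p = a·p₁ + b·p₂ ≈ (-0.893, -0.450, -0.005); φ = arcsin(p_z) ≈ -0.26°, λ = atan2(p_y, p_x) ≈ -153.29°.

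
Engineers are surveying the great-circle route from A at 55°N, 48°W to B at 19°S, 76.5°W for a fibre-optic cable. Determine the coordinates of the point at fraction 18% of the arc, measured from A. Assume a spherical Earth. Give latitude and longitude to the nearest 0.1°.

≈ 42.2°N, 56.7°W

From cos δ = sin φ₁ sin φ₂ + cos φ₁ cos φ₂ cos Δλ, the central angle is δ ≈ 1.359 rad (77.9°).
Interpolate at f = 0.18 with slerp weights a = sin((1−f)δ)/sin δ ≈ 0.918, b = sin(fδ)/sin δ ≈ 0.248.
p = a·p₁ + b·p₂ ≈ (0.407, -0.619, 0.671); φ = arcsin(p_z) ≈ 42.18°, λ = atan2(p_y, p_x) ≈ -56.68°.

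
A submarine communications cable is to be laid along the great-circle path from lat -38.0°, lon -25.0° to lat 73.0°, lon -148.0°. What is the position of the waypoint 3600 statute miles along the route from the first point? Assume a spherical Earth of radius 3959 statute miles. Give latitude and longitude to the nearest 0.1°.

From cos δ = sin φ₁ sin φ₂ + cos φ₁ cos φ₂ cos Δλ, the central angle is δ ≈ 2.366 rad (135.6°). The total great-circle distance is δ·R ≈ 2.366 × 3959 ≈ 9368 mi, so the target fraction is f = 3600/9368 ≈ 0.384.
Interpolate at f ≈ 0.384 with slerp weights a = sin((1−f)δ)/sin δ ≈ 1.420, b = sin(fδ)/sin δ ≈ 1.127.
p = a·p₁ + b·p₂ ≈ (0.734, -0.647, 0.204); φ = arcsin(p_z) ≈ 11.78°, λ = atan2(p_y, p_x) ≈ -41.40°.

≈ lat 11.8°, lon -41.4°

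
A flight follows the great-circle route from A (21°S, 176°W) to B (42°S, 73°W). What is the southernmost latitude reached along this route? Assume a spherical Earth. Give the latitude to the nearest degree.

≈ 47°S

The great circle lies in the plane with unit normal n̂ = (p₁ × p₂)/|p₁ × p₂|.
Here n̂_z ≈ +0.678; the vertex latitude is φ_max = arccos|n̂_z| ≈ 47.3°.
Check via Clairaut: cos φ_max = |cos φ₁| · sin C = cos(21.0°)·sin(133.4°) ≈ 0.678, again giving ≈ 47.3°.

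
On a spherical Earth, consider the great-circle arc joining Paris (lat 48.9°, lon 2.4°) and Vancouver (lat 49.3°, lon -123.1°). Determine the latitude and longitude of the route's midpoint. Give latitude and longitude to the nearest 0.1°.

Write both endpoints as unit vectors p₁, p₂ with components (cos φ cos λ, cos φ sin λ, sin φ).
The central angle between the endpoints is δ = arccos(p₁·p₂) ≈ 1.243 rad (71.2°).
Interpolate at f = 1/2 with slerp weights a = sin((1−f)δ)/sin δ ≈ 0.615, b = sin(fδ)/sin δ ≈ 0.615.
p = a·p₁ + b·p₂ ≈ (0.185, -0.319, 0.930); φ = arcsin(p_z) ≈ 68.36°, λ = atan2(p_y, p_x) ≈ -59.90°.

≈ lat 68.4°, lon -59.9°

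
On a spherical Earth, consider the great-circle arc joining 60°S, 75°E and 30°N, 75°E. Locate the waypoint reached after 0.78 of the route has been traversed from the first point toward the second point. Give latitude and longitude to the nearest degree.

Convert each endpoint to a unit vector on the sphere (x = cos φ cos λ, y = cos φ sin λ, z = sin φ).
The central angle between the endpoints is δ = arccos(p₁·p₂) ≈ 1.571 rad (90.0°).
Interpolate at f = 0.78 with slerp weights a = sin((1−f)δ)/sin δ ≈ 0.339, b = sin(fδ)/sin δ ≈ 0.941.
p = a·p₁ + b·p₂ ≈ (0.255, 0.951, 0.177); φ = arcsin(p_z) ≈ 10.20°, λ = atan2(p_y, p_x) ≈ 75.00°.

≈ 10°N, 75°E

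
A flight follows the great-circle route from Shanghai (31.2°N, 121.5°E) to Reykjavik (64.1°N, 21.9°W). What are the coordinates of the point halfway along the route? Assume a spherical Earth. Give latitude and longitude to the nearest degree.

≈ 68°N, 94°E

Write both endpoints as unit vectors p₁, p₂ with components (cos φ cos λ, cos φ sin λ, sin φ).
The central angle between the endpoints is δ = arccos(p₁·p₂) ≈ 1.404 rad (80.4°).
Interpolate at f = 1/2 with slerp weights a = sin((1−f)δ)/sin δ ≈ 0.655, b = sin(fδ)/sin δ ≈ 0.655.
p = a·p₁ + b·p₂ ≈ (-0.027, 0.371, 0.928); φ = arcsin(p_z) ≈ 68.17°, λ = atan2(p_y, p_x) ≈ 94.21°.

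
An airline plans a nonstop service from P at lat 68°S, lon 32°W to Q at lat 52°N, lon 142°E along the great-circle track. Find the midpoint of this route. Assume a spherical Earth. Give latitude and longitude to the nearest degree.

Convert each endpoint to a unit vector on the sphere (x = cos φ cos λ, y = cos φ sin λ, z = sin φ).
The central angle between the endpoints is δ = arccos(p₁·p₂) ≈ 2.858 rad (163.7°).
Interpolate at f = 1/2 with slerp weights a = sin((1−f)δ)/sin δ ≈ 3.535, b = sin(fδ)/sin δ ≈ 3.535.
p = a·p₁ + b·p₂ ≈ (-0.592, 0.638, -0.492); φ = arcsin(p_z) ≈ -29.47°, λ = atan2(p_y, p_x) ≈ 132.85°.

≈ lat 29°S, lon 133°E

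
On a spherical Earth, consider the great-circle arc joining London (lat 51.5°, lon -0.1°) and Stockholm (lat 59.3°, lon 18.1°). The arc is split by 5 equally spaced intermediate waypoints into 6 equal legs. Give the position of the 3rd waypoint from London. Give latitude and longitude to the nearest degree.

Write both endpoints as unit vectors p₁, p₂ with components (cos φ cos λ, cos φ sin λ, sin φ).
The central angle between the endpoints is δ = arccos(p₁·p₂) ≈ 0.225 rad (12.9°).
Interpolate at f = 3/6 with slerp weights a = sin((1−f)δ)/sin δ ≈ 0.503, b = sin(fδ)/sin δ ≈ 0.503.
p = a·p₁ + b·p₂ ≈ (0.557, 0.079, 0.826); φ = arcsin(p_z) ≈ 55.74°, λ = atan2(p_y, p_x) ≈ 8.09°.

≈ lat 56°, lon 8°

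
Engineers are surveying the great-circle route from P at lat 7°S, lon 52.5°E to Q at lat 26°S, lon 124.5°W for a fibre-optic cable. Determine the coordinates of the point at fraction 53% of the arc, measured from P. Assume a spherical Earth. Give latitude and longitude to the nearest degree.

Write both endpoints as unit vectors p₁, p₂ with components (cos φ cos λ, cos φ sin λ, sin φ).
The central angle between the endpoints is δ = arccos(p₁·p₂) ≈ 2.563 rad (146.9°).
Interpolate at f = 0.53 with slerp weights a = sin((1−f)δ)/sin δ ≈ 1.709, b = sin(fδ)/sin δ ≈ 1.789.
p = a·p₁ + b·p₂ ≈ (0.122, 0.020, -0.992); φ = arcsin(p_z) ≈ -82.91°, λ = atan2(p_y, p_x) ≈ 9.54°.

≈ lat 83°S, lon 10°E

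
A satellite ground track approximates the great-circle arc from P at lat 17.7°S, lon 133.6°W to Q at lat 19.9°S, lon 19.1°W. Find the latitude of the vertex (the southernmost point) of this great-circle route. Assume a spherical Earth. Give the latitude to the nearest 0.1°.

≈ 32.2°S

The great circle lies in the plane with unit normal n̂ = (p₁ × p₂)/|p₁ × p₂|.
Here n̂_z ≈ +0.846; the vertex latitude is φ_max = arccos|n̂_z| ≈ 32.2°.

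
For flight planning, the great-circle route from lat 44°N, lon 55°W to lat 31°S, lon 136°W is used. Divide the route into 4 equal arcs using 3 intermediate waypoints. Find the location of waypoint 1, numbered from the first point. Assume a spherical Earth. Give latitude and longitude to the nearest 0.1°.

≈ lat 28.0°N, lon 81.1°W

From cos δ = sin φ₁ sin φ₂ + cos φ₁ cos φ₂ cos Δλ, the central angle is δ ≈ 1.835 rad (105.1°).
Interpolate at f = 1/4 with slerp weights a = sin((1−f)δ)/sin δ ≈ 1.016, b = sin(fδ)/sin δ ≈ 0.459.
p = a·p₁ + b·p₂ ≈ (0.136, -0.872, 0.470); φ = arcsin(p_z) ≈ 28.02°, λ = atan2(p_y, p_x) ≈ -81.11°.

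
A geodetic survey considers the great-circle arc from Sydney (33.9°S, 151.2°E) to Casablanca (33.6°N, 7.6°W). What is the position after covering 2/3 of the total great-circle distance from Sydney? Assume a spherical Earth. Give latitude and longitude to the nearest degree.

≈ 14°N, 48°E

From cos δ = sin φ₁ sin φ₂ + cos φ₁ cos φ₂ cos Δλ, the central angle is δ ≈ 2.834 rad (162.4°).
Interpolate at f = 2/3 with slerp weights a = sin((1−f)δ)/sin δ ≈ 2.680, b = sin(fδ)/sin δ ≈ 3.141.
p = a·p₁ + b·p₂ ≈ (0.644, 0.726, 0.243); φ = arcsin(p_z) ≈ 14.07°, λ = atan2(p_y, p_x) ≈ 48.44°.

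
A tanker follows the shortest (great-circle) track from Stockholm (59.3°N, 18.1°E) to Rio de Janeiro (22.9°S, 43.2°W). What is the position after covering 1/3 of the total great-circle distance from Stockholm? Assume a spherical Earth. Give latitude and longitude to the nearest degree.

Write both endpoints as unit vectors p₁, p₂ with components (cos φ cos λ, cos φ sin λ, sin φ).
The central angle between the endpoints is δ = arccos(p₁·p₂) ≈ 1.680 rad (96.2°).
Interpolate at f = 1/3 with slerp weights a = sin((1−f)δ)/sin δ ≈ 0.905, b = sin(fδ)/sin δ ≈ 0.534.
p = a·p₁ + b·p₂ ≈ (0.798, -0.193, 0.571); φ = arcsin(p_z) ≈ 34.79°, λ = atan2(p_y, p_x) ≈ -13.61°.

≈ (35°N, 14°W)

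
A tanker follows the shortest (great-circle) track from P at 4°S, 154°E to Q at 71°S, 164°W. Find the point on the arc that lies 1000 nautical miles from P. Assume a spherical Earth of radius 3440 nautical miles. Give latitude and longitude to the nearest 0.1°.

Write both endpoints as unit vectors p₁, p₂ with components (cos φ cos λ, cos φ sin λ, sin φ).
The central angle between the endpoints is δ = arccos(p₁·p₂) ≈ 1.258 rad (72.1°). The total great-circle distance is δ·R ≈ 1.258 × 3440 ≈ 4329 nmi, so the target fraction is f = 1000/4329 ≈ 0.231.
Interpolate at f ≈ 0.231 with slerp weights a = sin((1−f)δ)/sin δ ≈ 0.865, b = sin(fδ)/sin δ ≈ 0.301.
p = a·p₁ + b·p₂ ≈ (-0.870, 0.351, -0.345); φ = arcsin(p_z) ≈ -20.19°, λ = atan2(p_y, p_x) ≈ 158.01°.

≈ 20.2°S, 158.0°E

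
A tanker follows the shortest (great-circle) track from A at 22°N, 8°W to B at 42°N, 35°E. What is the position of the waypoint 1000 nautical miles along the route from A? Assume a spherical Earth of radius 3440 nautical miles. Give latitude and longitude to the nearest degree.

The haversine formula gives a central angle δ ≈ 0.716 rad (41.0°) between the endpoints. The total great-circle distance is δ·R ≈ 0.716 × 3440 ≈ 2462 nmi, so the target fraction is f = 1000/2462 ≈ 0.406.
Interpolate at f ≈ 0.406 with slerp weights a = sin((1−f)δ)/sin δ ≈ 0.628, b = sin(fδ)/sin δ ≈ 0.437.
p = a·p₁ + b·p₂ ≈ (0.843, 0.105, 0.528); φ = arcsin(p_z) ≈ 31.85°, λ = atan2(p_y, p_x) ≈ 7.11°.

≈ 32°N, 7°E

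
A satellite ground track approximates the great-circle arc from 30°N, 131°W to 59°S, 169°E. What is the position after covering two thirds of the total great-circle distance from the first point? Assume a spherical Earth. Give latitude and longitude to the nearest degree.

≈ 32°S, 161°W

Convert each endpoint to a unit vector on the sphere (x = cos φ cos λ, y = cos φ sin λ, z = sin φ).
The central angle between the endpoints is δ = arccos(p₁·p₂) ≈ 1.778 rad (101.9°).
Interpolate at f = 2/3 with slerp weights a = sin((1−f)δ)/sin δ ≈ 0.571, b = sin(fδ)/sin δ ≈ 0.947.
p = a·p₁ + b·p₂ ≈ (-0.803, -0.280, -0.526); φ = arcsin(p_z) ≈ -31.75°, λ = atan2(p_y, p_x) ≈ -160.78°.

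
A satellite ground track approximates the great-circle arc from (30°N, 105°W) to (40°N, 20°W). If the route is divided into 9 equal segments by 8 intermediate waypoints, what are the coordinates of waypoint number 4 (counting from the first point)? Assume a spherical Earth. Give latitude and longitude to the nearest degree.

≈ (43°N, 71°W)

From cos δ = sin φ₁ sin φ₂ + cos φ₁ cos φ₂ cos Δλ, the central angle is δ ≈ 1.182 rad (67.7°).
Interpolate at f = 4/9 with slerp weights a = sin((1−f)δ)/sin δ ≈ 0.660, b = sin(fδ)/sin δ ≈ 0.542.
p = a·p₁ + b·p₂ ≈ (0.242, -0.694, 0.678); φ = arcsin(p_z) ≈ 42.70°, λ = atan2(p_y, p_x) ≈ -70.75°.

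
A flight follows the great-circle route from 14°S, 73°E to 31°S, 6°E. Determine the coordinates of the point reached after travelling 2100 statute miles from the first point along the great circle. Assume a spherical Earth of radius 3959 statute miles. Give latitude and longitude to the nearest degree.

The haversine formula gives a central angle δ ≈ 1.105 rad (63.3°) between the endpoints. The total great-circle distance is δ·R ≈ 1.105 × 3959 ≈ 4373 mi, so the target fraction is f = 2100/4373 ≈ 0.480.
Interpolate at f ≈ 0.480 with slerp weights a = sin((1−f)δ)/sin δ ≈ 0.608, b = sin(fδ)/sin δ ≈ 0.566.
p = a·p₁ + b·p₂ ≈ (0.655, 0.615, -0.439); φ = arcsin(p_z) ≈ -26.03°, λ = atan2(p_y, p_x) ≈ 43.18°.

≈ 26°S, 43°E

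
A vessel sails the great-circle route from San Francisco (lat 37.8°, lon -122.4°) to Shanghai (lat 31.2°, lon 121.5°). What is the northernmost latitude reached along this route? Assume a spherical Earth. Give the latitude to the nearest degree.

≈ 53°

The great circle lies in the plane with unit normal n̂ = (p₁ × p₂)/|p₁ × p₂|.
Here n̂_z ≈ -0.607; the vertex latitude is φ_max = arccos|n̂_z| ≈ 52.6°.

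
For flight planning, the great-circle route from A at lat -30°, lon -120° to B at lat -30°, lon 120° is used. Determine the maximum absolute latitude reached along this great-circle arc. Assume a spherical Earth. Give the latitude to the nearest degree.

The great circle lies in the plane with unit normal n̂ = (p₁ × p₂)/|p₁ × p₂|.
Here n̂_z ≈ -0.655; the vertex latitude is φ_max = arccos|n̂_z| ≈ 49.1°.
Check via Clairaut: cos φ_max = |cos φ₁| · sin C = cos(30.0°)·sin(130.9°) ≈ 0.655, again giving ≈ 49.1°.

≈ -49°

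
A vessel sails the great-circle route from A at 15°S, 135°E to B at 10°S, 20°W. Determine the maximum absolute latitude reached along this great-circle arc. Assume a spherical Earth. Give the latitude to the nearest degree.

The great circle lies in the plane with unit normal n̂ = (p₁ × p₂)/|p₁ × p₂|.
Here n̂_z ≈ -0.697; the vertex latitude is φ_max = arccos|n̂_z| ≈ 45.8°.
Check via Clairaut: cos φ_max = |cos φ₁| · sin C = cos(15.0°)·sin(133.8°) ≈ 0.697, again giving ≈ 45.8°.

≈ 46°S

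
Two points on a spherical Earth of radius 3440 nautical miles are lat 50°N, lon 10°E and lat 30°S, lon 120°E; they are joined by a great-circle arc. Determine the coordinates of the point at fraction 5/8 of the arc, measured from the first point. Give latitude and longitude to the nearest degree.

≈ lat 5°N, lon 87°E

Write both endpoints as unit vectors p₁, p₂ with components (cos φ cos λ, cos φ sin λ, sin φ).
The central angle between the endpoints is δ = arccos(p₁·p₂) ≈ 2.181 rad (125.0°).
Interpolate at f = 5/8 with slerp weights a = sin((1−f)δ)/sin δ ≈ 0.891, b = sin(fδ)/sin δ ≈ 1.194.
p = a·p₁ + b·p₂ ≈ (0.047, 0.995, 0.085); φ = arcsin(p_z) ≈ 4.89°, λ = atan2(p_y, p_x) ≈ 87.31°.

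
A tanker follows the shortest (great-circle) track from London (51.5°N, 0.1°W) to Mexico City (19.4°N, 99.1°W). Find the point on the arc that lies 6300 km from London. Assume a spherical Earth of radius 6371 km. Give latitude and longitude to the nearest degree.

≈ 37°N, 81°W

The haversine formula gives a central angle δ ≈ 1.402 rad (80.3°) between the endpoints. The total great-circle distance is δ·R ≈ 1.402 × 6371 ≈ 8931 km, so the target fraction is f = 6300/8931 ≈ 0.705.
Interpolate at f ≈ 0.705 with slerp weights a = sin((1−f)δ)/sin δ ≈ 0.407, b = sin(fδ)/sin δ ≈ 0.847.
p = a·p₁ + b·p₂ ≈ (0.127, -0.790, 0.600); φ = arcsin(p_z) ≈ 36.88°, λ = atan2(p_y, p_x) ≈ -80.86°.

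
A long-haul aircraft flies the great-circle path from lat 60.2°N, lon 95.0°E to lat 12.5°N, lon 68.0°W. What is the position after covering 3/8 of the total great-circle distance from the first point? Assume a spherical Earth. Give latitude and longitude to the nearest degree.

≈ lat 76°N, lon 33°W

Write both endpoints as unit vectors p₁, p₂ with components (cos φ cos λ, cos φ sin λ, sin φ).
The central angle between the endpoints is δ = arccos(p₁·p₂) ≈ 1.851 rad (106.0°).
Interpolate at f = 3/8 with slerp weights a = sin((1−f)δ)/sin δ ≈ 0.952, b = sin(fδ)/sin δ ≈ 0.665.
p = a·p₁ + b·p₂ ≈ (0.202, -0.131, 0.971); φ = arcsin(p_z) ≈ 76.07°, λ = atan2(p_y, p_x) ≈ -32.91°.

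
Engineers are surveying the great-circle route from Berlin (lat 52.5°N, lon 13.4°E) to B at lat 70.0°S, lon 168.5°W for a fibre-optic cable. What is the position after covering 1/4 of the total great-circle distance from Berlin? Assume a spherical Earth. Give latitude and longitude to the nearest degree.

The haversine formula gives a central angle δ ≈ 2.836 rad (162.5°) between the endpoints.
Interpolate at f = 1/4 with slerp weights a = sin((1−f)δ)/sin δ ≈ 2.821, b = sin(fδ)/sin δ ≈ 2.162.
p = a·p₁ + b·p₂ ≈ (0.946, 0.251, 0.206); φ = arcsin(p_z) ≈ 11.90°, λ = atan2(p_y, p_x) ≈ 14.84°.

≈ lat 12°N, lon 15°E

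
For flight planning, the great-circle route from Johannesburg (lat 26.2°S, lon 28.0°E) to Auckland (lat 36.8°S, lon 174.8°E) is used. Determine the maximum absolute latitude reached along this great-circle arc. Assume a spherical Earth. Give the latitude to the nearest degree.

The great circle lies in the plane with unit normal n̂ = (p₁ × p₂)/|p₁ × p₂|.
Here n̂_z ≈ +0.418; the vertex latitude is φ_max = arccos|n̂_z| ≈ 65.3°.
Check via Clairaut: cos φ_max = |cos φ₁| · sin C = cos(26.2°)·sin(152.2°) ≈ 0.418, again giving ≈ 65.3°.

≈ 65°S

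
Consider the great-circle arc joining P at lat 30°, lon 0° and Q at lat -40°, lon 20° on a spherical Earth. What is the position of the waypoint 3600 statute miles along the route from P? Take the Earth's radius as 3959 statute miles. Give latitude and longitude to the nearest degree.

Write both endpoints as unit vectors p₁, p₂ with components (cos φ cos λ, cos φ sin λ, sin φ).
The central angle between the endpoints is δ = arccos(p₁·p₂) ≈ 1.264 rad (72.4°). The total great-circle distance is δ·R ≈ 1.264 × 3959 ≈ 5004 mi, so the target fraction is f = 3600/5004 ≈ 0.719.
Interpolate at f ≈ 0.719 with slerp weights a = sin((1−f)δ)/sin δ ≈ 0.364, b = sin(fδ)/sin δ ≈ 0.828.
p = a·p₁ + b·p₂ ≈ (0.911, 0.217, -0.350); φ = arcsin(p_z) ≈ -20.48°, λ = atan2(p_y, p_x) ≈ 13.39°.

≈ lat -20°, lon 13°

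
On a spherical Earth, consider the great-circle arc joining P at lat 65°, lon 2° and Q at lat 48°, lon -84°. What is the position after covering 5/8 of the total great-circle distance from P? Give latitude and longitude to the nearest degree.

The haversine formula gives a central angle δ ≈ 0.805 rad (46.1°) between the endpoints.
Interpolate at f = 5/8 with slerp weights a = sin((1−f)δ)/sin δ ≈ 0.412, b = sin(fδ)/sin δ ≈ 0.669.
p = a·p₁ + b·p₂ ≈ (0.221, -0.439, 0.871); φ = arcsin(p_z) ≈ 60.56°, λ = atan2(p_y, p_x) ≈ -63.28°.

≈ lat 61°, lon -63°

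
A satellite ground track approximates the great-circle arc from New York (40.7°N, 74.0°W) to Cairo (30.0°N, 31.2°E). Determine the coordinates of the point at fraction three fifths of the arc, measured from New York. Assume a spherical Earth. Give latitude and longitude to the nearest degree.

The haversine formula gives a central angle δ ≈ 1.416 rad (81.1°) between the endpoints.
Interpolate at f = 3/5 with slerp weights a = sin((1−f)δ)/sin δ ≈ 0.543, b = sin(fδ)/sin δ ≈ 0.760.
p = a·p₁ + b·p₂ ≈ (0.677, -0.055, 0.734); φ = arcsin(p_z) ≈ 47.25°, λ = atan2(p_y, p_x) ≈ -4.63°.

≈ (47°N, 5°W)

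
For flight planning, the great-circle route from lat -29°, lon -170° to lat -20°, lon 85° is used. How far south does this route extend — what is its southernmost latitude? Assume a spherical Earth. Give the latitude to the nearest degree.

≈ -37°

The great circle lies in the plane with unit normal n̂ = (p₁ × p₂)/|p₁ × p₂|.
Here n̂_z ≈ -0.795; the vertex latitude is φ_max = arccos|n̂_z| ≈ 37.4°.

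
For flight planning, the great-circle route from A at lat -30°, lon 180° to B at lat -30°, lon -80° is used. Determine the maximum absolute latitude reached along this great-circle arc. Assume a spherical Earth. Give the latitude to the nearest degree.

≈ -42°

The great circle lies in the plane with unit normal n̂ = (p₁ × p₂)/|p₁ × p₂|.
Here n̂_z ≈ +0.744; the vertex latitude is φ_max = arccos|n̂_z| ≈ 41.9°.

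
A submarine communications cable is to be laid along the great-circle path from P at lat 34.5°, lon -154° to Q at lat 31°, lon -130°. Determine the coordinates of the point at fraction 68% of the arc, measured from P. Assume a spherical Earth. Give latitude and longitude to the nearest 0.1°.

From cos δ = sin φ₁ sin φ₂ + cos φ₁ cos φ₂ cos Δλ, the central angle is δ ≈ 0.357 rad (20.4°).
Interpolate at f = 0.68 with slerp weights a = sin((1−f)δ)/sin δ ≈ 0.326, b = sin(fδ)/sin δ ≈ 0.688.
p = a·p₁ + b·p₂ ≈ (-0.621, -0.569, 0.539); φ = arcsin(p_z) ≈ 32.62°, λ = atan2(p_y, p_x) ≈ -137.46°.

≈ lat 32.6°, lon -137.5°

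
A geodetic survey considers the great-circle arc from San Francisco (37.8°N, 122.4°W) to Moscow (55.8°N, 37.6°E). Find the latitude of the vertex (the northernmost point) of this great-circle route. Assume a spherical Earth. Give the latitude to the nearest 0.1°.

≈ 81.2°N

The great circle lies in the plane with unit normal n̂ = (p₁ × p₂)/|p₁ × p₂|.
Here n̂_z ≈ +0.153; the vertex latitude is φ_max = arccos|n̂_z| ≈ 81.2°.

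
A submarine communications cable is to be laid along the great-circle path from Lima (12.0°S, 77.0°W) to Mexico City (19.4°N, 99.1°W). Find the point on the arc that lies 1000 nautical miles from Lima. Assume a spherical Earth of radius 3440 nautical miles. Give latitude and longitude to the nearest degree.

The haversine formula gives a central angle δ ≈ 0.667 rad (38.2°) between the endpoints. The total great-circle distance is δ·R ≈ 0.667 × 3440 ≈ 2294 nmi, so the target fraction is f = 1000/2294 ≈ 0.436.
Interpolate at f ≈ 0.436 with slerp weights a = sin((1−f)δ)/sin δ ≈ 0.594, b = sin(fδ)/sin δ ≈ 0.463.
p = a·p₁ + b·p₂ ≈ (0.062, -0.998, 0.030); φ = arcsin(p_z) ≈ 1.74°, λ = atan2(p_y, p_x) ≈ -86.47°.

≈ (2°N, 86°W)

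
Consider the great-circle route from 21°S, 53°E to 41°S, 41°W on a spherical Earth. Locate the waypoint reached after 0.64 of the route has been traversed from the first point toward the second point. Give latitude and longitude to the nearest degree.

≈ 44°S, 2°W

The haversine formula gives a central angle δ ≈ 1.384 rad (79.3°) between the endpoints.
Interpolate at f = 0.64 with slerp weights a = sin((1−f)δ)/sin δ ≈ 0.486, b = sin(fδ)/sin δ ≈ 0.788.
p = a·p₁ + b·p₂ ≈ (0.722, -0.028, -0.691); φ = arcsin(p_z) ≈ -43.73°, λ = atan2(p_y, p_x) ≈ -2.19°.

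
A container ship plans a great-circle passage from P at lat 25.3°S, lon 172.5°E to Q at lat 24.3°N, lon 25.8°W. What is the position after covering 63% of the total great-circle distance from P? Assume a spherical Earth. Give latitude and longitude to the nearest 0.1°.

≈ lat 5.9°N, lon 86.0°W

Write both endpoints as unit vectors p₁, p₂ with components (cos φ cos λ, cos φ sin λ, sin φ).
The central angle between the endpoints is δ = arccos(p₁·p₂) ≈ 2.851 rad (163.4°).
Interpolate at f = 0.63 with slerp weights a = sin((1−f)δ)/sin δ ≈ 3.040, b = sin(fδ)/sin δ ≈ 3.406.
p = a·p₁ + b·p₂ ≈ (0.070, -0.992, 0.102); φ = arcsin(p_z) ≈ 5.88°, λ = atan2(p_y, p_x) ≈ -85.96°.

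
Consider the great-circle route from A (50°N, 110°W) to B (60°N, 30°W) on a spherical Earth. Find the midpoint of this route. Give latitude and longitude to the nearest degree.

≈ (62°N, 76°W)

Write both endpoints as unit vectors p₁, p₂ with components (cos φ cos λ, cos φ sin λ, sin φ).
The central angle between the endpoints is δ = arccos(p₁·p₂) ≈ 0.768 rad (44.0°).
Interpolate at f = 1/2 with slerp weights a = sin((1−f)δ)/sin δ ≈ 0.539, b = sin(fδ)/sin δ ≈ 0.539.
p = a·p₁ + b·p₂ ≈ (0.115, -0.461, 0.880); φ = arcsin(p_z) ≈ 61.66°, λ = atan2(p_y, p_x) ≈ -75.99°.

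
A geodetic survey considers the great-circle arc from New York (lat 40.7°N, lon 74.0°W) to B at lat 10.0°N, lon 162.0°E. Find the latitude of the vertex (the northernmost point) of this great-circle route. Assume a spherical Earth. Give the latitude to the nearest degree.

≈ 49°N

The great circle lies in the plane with unit normal n̂ = (p₁ × p₂)/|p₁ × p₂|.
Here n̂_z ≈ -0.650; the vertex latitude is φ_max = arccos|n̂_z| ≈ 49.5°.
Check via Clairaut: cos φ_max = |cos φ₁| · sin C = cos(40.7°)·sin(59.0°) ≈ 0.650, again giving ≈ 49.5°.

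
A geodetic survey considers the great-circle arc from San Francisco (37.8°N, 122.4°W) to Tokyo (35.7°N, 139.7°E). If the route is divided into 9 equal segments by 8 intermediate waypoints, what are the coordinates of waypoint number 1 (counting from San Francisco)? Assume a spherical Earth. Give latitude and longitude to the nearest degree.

≈ (42°N, 132°W)

Convert each endpoint to a unit vector on the sphere (x = cos φ cos λ, y = cos φ sin λ, z = sin φ).
The central angle between the endpoints is δ = arccos(p₁·p₂) ≈ 1.298 rad (74.4°).
Interpolate at f = 1/9 with slerp weights a = sin((1−f)δ)/sin δ ≈ 0.949, b = sin(fδ)/sin δ ≈ 0.149.
p = a·p₁ + b·p₂ ≈ (-0.494, -0.555, 0.669); φ = arcsin(p_z) ≈ 41.99°, λ = atan2(p_y, p_x) ≈ -131.69°.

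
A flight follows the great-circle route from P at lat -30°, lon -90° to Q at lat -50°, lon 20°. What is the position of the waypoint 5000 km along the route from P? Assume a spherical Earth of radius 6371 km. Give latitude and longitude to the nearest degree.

≈ lat -57°, lon -38°

From cos δ = sin φ₁ sin φ₂ + cos φ₁ cos φ₂ cos Δλ, the central angle is δ ≈ 1.377 rad (78.9°). The total great-circle distance is δ·R ≈ 1.377 × 6371 ≈ 8773 km, so the target fraction is f = 5000/8773 ≈ 0.570.
Interpolate at f ≈ 0.570 with slerp weights a = sin((1−f)δ)/sin δ ≈ 0.569, b = sin(fδ)/sin δ ≈ 0.720.
p = a·p₁ + b·p₂ ≈ (0.435, -0.334, -0.836); φ = arcsin(p_z) ≈ -56.73°, λ = atan2(p_y, p_x) ≈ -37.54°.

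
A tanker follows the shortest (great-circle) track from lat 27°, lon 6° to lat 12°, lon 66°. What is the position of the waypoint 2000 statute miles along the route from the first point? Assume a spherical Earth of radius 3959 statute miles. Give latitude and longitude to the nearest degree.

Write both endpoints as unit vectors p₁, p₂ with components (cos φ cos λ, cos φ sin λ, sin φ).
The central angle between the endpoints is δ = arccos(p₁·p₂) ≈ 1.012 rad (58.0°). The total great-circle distance is δ·R ≈ 1.012 × 3959 ≈ 4007 mi, so the target fraction is f = 2000/4007 ≈ 0.499.
Interpolate at f ≈ 0.499 with slerp weights a = sin((1−f)δ)/sin δ ≈ 0.572, b = sin(fδ)/sin δ ≈ 0.571.
p = a·p₁ + b·p₂ ≈ (0.734, 0.563, 0.379); φ = arcsin(p_z) ≈ 22.25°, λ = atan2(p_y, p_x) ≈ 37.49°.

≈ lat 22°, lon 37°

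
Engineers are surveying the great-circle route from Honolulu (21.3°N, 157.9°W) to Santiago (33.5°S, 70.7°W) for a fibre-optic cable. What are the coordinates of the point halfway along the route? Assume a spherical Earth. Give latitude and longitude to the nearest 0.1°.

Convert each endpoint to a unit vector on the sphere (x = cos φ cos λ, y = cos φ sin λ, z = sin φ).
The central angle between the endpoints is δ = arccos(p₁·p₂) ≈ 1.734 rad (99.4°).
Interpolate at f = 1/2 with slerp weights a = sin((1−f)δ)/sin δ ≈ 0.773, b = sin(fδ)/sin δ ≈ 0.773.
p = a·p₁ + b·p₂ ≈ (-0.454, -0.879, -0.146); φ = arcsin(p_z) ≈ -8.38°, λ = atan2(p_y, p_x) ≈ -117.32°.

≈ (8.4°S, 117.3°W)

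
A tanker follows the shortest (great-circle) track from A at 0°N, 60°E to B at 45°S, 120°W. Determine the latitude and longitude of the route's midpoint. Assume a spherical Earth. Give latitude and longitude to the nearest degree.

≈ 68°S, 60°E

The haversine formula gives a central angle δ ≈ 2.356 rad (135.0°) between the endpoints.
Interpolate at f = 1/2 with slerp weights a = sin((1−f)δ)/sin δ ≈ 1.307, b = sin(fδ)/sin δ ≈ 1.307.
p = a·p₁ + b·p₂ ≈ (0.191, 0.331, -0.924); φ = arcsin(p_z) ≈ -67.50°, λ = atan2(p_y, p_x) ≈ 60.00°.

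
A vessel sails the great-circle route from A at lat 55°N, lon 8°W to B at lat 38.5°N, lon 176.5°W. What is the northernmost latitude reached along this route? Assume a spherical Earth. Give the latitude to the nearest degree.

The great circle lies in the plane with unit normal n̂ = (p₁ × p₂)/|p₁ × p₂|.
Here n̂_z ≈ -0.090; the vertex latitude is φ_max = arccos|n̂_z| ≈ 84.9°.

≈ 85°N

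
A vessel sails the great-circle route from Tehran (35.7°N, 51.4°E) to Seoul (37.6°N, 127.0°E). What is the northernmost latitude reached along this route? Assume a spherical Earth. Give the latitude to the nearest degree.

≈ 43°N

The great circle lies in the plane with unit normal n̂ = (p₁ × p₂)/|p₁ × p₂|.
Here n̂_z ≈ +0.728; the vertex latitude is φ_max = arccos|n̂_z| ≈ 43.3°.
Check via Clairaut: cos φ_max = |cos φ₁| · sin C = cos(35.7°)·sin(63.6°) ≈ 0.728, again giving ≈ 43.3°.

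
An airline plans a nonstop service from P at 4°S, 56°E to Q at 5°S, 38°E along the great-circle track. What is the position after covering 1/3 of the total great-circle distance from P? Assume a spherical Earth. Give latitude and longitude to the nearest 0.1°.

≈ 4.4°S, 50.0°E

From cos δ = sin φ₁ sin φ₂ + cos φ₁ cos φ₂ cos Δλ, the central angle is δ ≈ 0.314 rad (18.0°).
Interpolate at f = 1/3 with slerp weights a = sin((1−f)δ)/sin δ ≈ 0.673, b = sin(fδ)/sin δ ≈ 0.338.
p = a·p₁ + b·p₂ ≈ (0.641, 0.764, -0.076); φ = arcsin(p_z) ≈ -4.38°, λ = atan2(p_y, p_x) ≈ 50.01°.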